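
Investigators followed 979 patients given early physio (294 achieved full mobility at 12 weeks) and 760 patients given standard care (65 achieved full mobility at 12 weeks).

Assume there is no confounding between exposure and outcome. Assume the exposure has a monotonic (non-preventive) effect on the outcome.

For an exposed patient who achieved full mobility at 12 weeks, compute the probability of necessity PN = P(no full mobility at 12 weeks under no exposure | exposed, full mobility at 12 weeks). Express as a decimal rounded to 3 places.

PN ≈ 0.715

p₁ = P(outcome | exposed) = 294/979 = 0.30031
p₀ = P(outcome | unexposed) = 65/760 = 0.085526
Under exogeneity and monotonicity, PN = (p₁ − p₀) / p₁.
PN = (0.30031 − 0.085526) / 0.30031 = 0.21478 / 0.30031 ≈ 0.7152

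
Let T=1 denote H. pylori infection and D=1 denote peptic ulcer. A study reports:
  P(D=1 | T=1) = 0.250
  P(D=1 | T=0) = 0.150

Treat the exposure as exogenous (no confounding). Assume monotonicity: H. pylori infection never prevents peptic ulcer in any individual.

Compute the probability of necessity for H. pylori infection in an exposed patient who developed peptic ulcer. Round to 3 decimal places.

PN ≈ 0.400

Let p₁ = 0.25, p₀ = 0.15.
Under exogeneity and monotonicity, PN = (p₁ − p₀) / p₁.
PN = (0.25 − 0.15) / 0.25 = 0.1 / 0.25 ≈ 0.4000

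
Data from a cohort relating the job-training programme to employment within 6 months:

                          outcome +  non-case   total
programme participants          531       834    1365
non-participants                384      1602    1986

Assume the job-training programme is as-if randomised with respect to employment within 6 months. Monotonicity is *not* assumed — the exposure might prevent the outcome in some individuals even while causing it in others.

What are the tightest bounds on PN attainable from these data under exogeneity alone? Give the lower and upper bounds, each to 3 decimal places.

p₁ = P(outcome | exposed) = 531/1365 = 0.38901
p₀ = P(outcome | unexposed) = 384/1986 = 0.19335
Under exogeneity alone the bounds on PN are max{0,(p₁−p₀)/p₁} ≤ PN ≤ min{1,(1−p₀)/p₁}.
  lower = (p₁ − p₀)/p₁ = 0.19566 / 0.38901 ≈ 0.5030
  upper = min{1, (1 − p₀)/p₁} = 0.80665 / 0.38901 ≈ 2.0736 → capped at 1

0.503 ≤ PN ≤ 1.000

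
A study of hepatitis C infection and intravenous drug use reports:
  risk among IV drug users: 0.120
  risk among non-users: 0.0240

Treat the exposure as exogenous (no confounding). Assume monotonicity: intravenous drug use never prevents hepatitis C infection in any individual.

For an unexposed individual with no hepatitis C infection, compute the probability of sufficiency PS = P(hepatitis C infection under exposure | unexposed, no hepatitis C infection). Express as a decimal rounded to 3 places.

PS ≈ 0.098

Let p₁ = 0.12, p₀ = 0.024.
Under exogeneity and monotonicity, PS = (p₁ − p₀) / (1 − p₀).
PS = (0.12 − 0.024) / (1 − 0.024) = 0.096 / 0.976 ≈ 0.0984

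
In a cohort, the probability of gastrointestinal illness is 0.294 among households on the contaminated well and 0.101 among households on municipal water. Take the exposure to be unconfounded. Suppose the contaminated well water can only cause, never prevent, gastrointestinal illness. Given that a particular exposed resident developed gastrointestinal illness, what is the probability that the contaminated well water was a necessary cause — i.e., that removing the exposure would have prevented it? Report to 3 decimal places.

Let p₁ = 0.294, p₀ = 0.101.
Under exogeneity and monotonicity, PN = (p₁ − p₀) / p₁.
PN = (0.294 − 0.101) / 0.294 = 0.193 / 0.294 ≈ 0.6565

PN ≈ 0.656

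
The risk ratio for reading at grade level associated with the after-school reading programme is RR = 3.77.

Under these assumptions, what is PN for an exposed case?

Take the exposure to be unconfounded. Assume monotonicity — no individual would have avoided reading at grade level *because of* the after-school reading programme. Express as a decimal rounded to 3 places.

PN ≈ 0.735

Under exogeneity and monotonicity, PN = (RR − 1) / RR = 1 − 1/RR.
PN = (3.77 − 1) / 3.77 = 2.77 / 3.77 ≈ 0.7347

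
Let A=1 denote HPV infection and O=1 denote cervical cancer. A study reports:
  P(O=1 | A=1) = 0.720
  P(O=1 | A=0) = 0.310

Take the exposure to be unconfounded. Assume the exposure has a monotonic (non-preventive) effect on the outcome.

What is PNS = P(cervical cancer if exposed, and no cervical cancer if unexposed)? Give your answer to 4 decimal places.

PNS ≈ 0.4100

Let p₁ = 0.72, p₀ = 0.31.
Under exogeneity and monotonicity, PNS = p₁ − p₀.
PNS = 0.72 − 0.31 = 0.41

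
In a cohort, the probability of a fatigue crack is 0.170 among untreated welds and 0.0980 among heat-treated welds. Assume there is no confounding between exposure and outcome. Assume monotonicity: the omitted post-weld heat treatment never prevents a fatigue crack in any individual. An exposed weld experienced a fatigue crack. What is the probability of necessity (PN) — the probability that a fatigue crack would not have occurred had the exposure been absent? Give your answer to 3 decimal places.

Let p₁ = 0.17, p₀ = 0.098.
Under exogeneity and monotonicity, PN = (p₁ − p₀) / p₁.
PN = (0.17 − 0.098) / 0.17 = 0.072 / 0.17 ≈ 0.4235

PN ≈ 0.424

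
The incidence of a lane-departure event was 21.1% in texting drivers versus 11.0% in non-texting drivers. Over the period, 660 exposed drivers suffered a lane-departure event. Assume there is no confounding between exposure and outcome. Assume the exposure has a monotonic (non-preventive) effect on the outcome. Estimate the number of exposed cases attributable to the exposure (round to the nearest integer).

about 316 cases

p₁ = 0.211, p₀ = 0.11.
PN = (p₁ − p₀)/p₁ = (0.211 − 0.11) / 0.211 ≈ 0.47867.
Attributable cases ≈ PN × (exposed cases) = 0.47867 × 660 ≈ 315.92.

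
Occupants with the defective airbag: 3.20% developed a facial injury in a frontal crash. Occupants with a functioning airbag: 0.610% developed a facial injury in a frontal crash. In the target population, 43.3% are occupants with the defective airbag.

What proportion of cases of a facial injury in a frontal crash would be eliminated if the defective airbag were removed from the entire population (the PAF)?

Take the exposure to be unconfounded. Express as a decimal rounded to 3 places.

p₁ = 0.032, p₀ = 0.0061.
Overall risk P(Y=1) = π·p₁ + (1−π)·p₀ = 0.433×0.032 + 0.567×0.0061 = 0.017315.
Under exogeneity, PAF = [P(Y=1) − p₀] / P(Y=1).
PAF = (0.017315 − 0.0061) / 0.017315 ≈ 0.6477

PAF ≈ 0.648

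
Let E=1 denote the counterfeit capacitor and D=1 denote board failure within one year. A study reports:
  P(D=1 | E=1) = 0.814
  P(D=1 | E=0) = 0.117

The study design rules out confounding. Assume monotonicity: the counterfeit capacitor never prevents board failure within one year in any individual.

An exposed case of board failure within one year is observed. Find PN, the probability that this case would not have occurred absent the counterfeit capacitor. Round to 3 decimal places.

PN ≈ 0.856

Let p₁ = 0.814, p₀ = 0.117.
Under exogeneity and monotonicity, PN = (p₁ − p₀) / p₁.
PN = (0.814 − 0.117) / 0.814 = 0.697 / 0.814 ≈ 0.8563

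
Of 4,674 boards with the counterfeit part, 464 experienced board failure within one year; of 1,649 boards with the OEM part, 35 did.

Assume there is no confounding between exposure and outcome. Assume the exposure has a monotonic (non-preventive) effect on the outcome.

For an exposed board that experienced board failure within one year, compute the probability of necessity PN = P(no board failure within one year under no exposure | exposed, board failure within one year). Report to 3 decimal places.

PN ≈ 0.786

p₁ = P(outcome | exposed) = 464/4674 = 0.099273
p₀ = P(outcome | unexposed) = 35/1649 = 0.021225
Under exogeneity and monotonicity, PN = (p₁ − p₀) / p₁.
PN = (0.099273 − 0.021225) / 0.099273 = 0.078048 / 0.099273 ≈ 0.7862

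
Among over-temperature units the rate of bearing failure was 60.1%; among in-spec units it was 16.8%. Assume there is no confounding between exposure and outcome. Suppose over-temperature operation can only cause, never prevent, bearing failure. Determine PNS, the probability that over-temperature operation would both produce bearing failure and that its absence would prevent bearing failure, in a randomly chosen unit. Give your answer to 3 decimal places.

p₁ = 0.601, p₀ = 0.168.
Under exogeneity and monotonicity, PNS = p₁ − p₀.
PNS = 0.601 − 0.168 = 0.433

PNS ≈ 0.433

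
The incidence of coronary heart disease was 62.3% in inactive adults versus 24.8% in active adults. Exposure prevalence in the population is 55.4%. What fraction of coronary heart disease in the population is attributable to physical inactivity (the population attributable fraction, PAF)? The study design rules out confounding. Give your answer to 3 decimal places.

p₁ = 0.623, p₀ = 0.248.
Overall risk P(Y=1) = π·p₁ + (1−π)·p₀ = 0.554×0.623 + 0.446×0.248 = 0.45575.
Under exogeneity, PAF = [P(Y=1) − p₀] / P(Y=1).
PAF = (0.45575 − 0.248) / 0.45575 ≈ 0.4558

PAF ≈ 0.456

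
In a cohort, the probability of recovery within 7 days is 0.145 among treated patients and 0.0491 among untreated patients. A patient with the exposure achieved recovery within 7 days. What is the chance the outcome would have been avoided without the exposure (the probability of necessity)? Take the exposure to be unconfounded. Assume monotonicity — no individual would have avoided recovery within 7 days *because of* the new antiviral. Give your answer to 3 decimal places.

PN ≈ 0.661

Let p₁ = 0.145, p₀ = 0.0491.
Under exogeneity and monotonicity, PN = (p₁ − p₀) / p₁.
PN = (0.145 − 0.0491) / 0.145 = 0.0959 / 0.145 ≈ 0.6614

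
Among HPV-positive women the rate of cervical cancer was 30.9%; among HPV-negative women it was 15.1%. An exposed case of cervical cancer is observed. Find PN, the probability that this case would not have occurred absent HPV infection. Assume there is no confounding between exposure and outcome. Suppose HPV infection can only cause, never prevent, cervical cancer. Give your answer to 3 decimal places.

p₁ = 0.309, p₀ = 0.151.
Under exogeneity and monotonicity, PN = (p₁ − p₀) / p₁.
PN = (0.309 − 0.151) / 0.309 = 0.158 / 0.309 ≈ 0.5113

PN ≈ 0.511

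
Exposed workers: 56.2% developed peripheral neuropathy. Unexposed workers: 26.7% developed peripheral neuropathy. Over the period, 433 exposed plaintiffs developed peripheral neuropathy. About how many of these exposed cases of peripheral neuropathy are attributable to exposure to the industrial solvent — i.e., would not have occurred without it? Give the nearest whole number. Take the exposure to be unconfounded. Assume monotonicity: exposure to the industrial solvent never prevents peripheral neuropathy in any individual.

about 227 cases

p₁ = 0.562, p₀ = 0.267.
PN = (p₁ − p₀)/p₁ = (0.562 − 0.267) / 0.562 ≈ 0.52491.
Attributable cases ≈ PN × (exposed cases) = 0.52491 × 433 ≈ 227.29.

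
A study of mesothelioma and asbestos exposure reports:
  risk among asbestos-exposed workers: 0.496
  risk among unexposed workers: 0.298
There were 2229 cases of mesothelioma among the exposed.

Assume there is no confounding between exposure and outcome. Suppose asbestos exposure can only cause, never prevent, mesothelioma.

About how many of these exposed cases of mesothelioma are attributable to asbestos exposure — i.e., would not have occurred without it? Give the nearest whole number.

about 890 cases

Let p₁ = 0.496, p₀ = 0.298.
PN = (p₁ − p₀)/p₁ = (0.496 − 0.298) / 0.496 ≈ 0.39919.
Attributable cases ≈ PN × (exposed cases) = 0.39919 × 2229 ≈ 889.80.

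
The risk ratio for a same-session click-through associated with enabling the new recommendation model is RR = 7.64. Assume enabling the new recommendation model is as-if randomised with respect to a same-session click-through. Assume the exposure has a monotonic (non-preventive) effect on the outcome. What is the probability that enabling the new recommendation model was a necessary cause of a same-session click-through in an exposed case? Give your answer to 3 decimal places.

Under exogeneity and monotonicity, PN = (RR − 1) / RR = 1 − 1/RR.
PN = (7.64 − 1) / 7.64 = 6.64 / 7.64 ≈ 0.8691

PN ≈ 0.869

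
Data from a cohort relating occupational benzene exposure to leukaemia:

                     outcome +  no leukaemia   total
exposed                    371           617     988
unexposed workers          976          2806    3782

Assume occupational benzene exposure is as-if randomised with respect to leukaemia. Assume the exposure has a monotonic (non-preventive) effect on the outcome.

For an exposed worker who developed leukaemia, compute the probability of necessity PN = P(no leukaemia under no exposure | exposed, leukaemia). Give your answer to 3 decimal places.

PN ≈ 0.313

p₁ = P(outcome | exposed) = 371/988 = 0.37551
p₀ = P(outcome | unexposed) = 976/3782 = 0.25806
Under exogeneity and monotonicity, PN = (p₁ − p₀)/p₁.
PN = (0.37551 − 0.25806) / 0.37551 ≈ 0.3128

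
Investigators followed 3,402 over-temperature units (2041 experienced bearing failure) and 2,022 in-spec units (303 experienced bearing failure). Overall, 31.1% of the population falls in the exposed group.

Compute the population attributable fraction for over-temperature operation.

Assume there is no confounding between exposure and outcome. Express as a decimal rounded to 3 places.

p₁ = P(outcome | exposed) = 2041/3402 = 0.59994
p₀ = P(outcome | unexposed) = 303/2022 = 0.14985
Overall risk P(Y=1) = π·p₁ + (1−π)·p₀ = 0.311×0.59994 + 0.689×0.14985 = 0.28983.
Under exogeneity, PAF = [P(Y=1) − p₀] / P(Y=1).
PAF = (0.28983 − 0.14985) / 0.28983 ≈ 0.4830

PAF ≈ 0.483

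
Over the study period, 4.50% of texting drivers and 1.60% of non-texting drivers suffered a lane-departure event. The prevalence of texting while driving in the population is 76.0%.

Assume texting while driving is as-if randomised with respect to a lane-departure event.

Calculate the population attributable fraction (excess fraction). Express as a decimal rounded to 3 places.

PAF ≈ 0.579

p₁ = 0.045, p₀ = 0.016.
Overall risk P(Y=1) = π·p₁ + (1−π)·p₀ = 0.76×0.045 + 0.24×0.016 = 0.03804.
Under exogeneity, PAF = [P(Y=1) − p₀] / P(Y=1).
PAF = (0.03804 − 0.016) / 0.03804 ≈ 0.5794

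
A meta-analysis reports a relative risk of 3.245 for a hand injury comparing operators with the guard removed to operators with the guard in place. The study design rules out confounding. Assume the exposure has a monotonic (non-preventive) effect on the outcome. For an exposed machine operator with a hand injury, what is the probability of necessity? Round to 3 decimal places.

PN ≈ 0.692

Under exogeneity and monotonicity, PN = (RR − 1) / RR = 1 − 1/RR.
PN = (3.245 − 1) / 3.245 = 2.245 / 3.245 ≈ 0.6918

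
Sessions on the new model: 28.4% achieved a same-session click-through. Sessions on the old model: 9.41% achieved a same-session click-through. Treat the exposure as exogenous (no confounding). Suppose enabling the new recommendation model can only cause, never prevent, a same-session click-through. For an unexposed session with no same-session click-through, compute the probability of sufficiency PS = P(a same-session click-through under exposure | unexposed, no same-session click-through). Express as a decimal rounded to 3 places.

PS ≈ 0.210

p₁ = 0.284, p₀ = 0.0941.
Under exogeneity and monotonicity, PS = (p₁ − p₀) / (1 − p₀).
PS = (0.284 − 0.0941) / (1 − 0.0941) = 0.1899 / 0.9059 ≈ 0.2096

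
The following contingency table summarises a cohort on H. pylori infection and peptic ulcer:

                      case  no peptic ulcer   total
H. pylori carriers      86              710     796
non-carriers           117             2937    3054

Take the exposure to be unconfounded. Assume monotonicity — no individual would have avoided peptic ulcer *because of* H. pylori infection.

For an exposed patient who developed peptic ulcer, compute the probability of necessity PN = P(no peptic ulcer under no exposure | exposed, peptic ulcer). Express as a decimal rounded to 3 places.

PN ≈ 0.645

p₁ = P(outcome | exposed) = 86/796 = 0.10804
p₀ = P(outcome | unexposed) = 117/3054 = 0.03831
Under exogeneity and monotonicity, PN = (p₁ − p₀)/p₁.
PN = (0.10804 − 0.03831) / 0.10804 ≈ 0.6454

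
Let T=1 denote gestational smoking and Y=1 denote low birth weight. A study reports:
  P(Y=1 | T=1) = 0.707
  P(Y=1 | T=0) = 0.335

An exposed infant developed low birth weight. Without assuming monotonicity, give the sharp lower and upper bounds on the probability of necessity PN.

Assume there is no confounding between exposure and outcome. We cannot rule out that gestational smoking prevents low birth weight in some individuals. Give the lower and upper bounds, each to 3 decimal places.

Let p₁ = 0.707, p₀ = 0.335.
Under exogeneity alone the bounds on PN are max{0,(p₁−p₀)/p₁} ≤ PN ≤ min{1,(1−p₀)/p₁}.
  lower = (p₁ − p₀)/p₁ = 0.372 / 0.707 ≈ 0.5262
  upper = min{1, (1 − p₀)/p₁} = 0.665 / 0.707 ≈ 0.9406

0.526 ≤ PN ≤ 0.941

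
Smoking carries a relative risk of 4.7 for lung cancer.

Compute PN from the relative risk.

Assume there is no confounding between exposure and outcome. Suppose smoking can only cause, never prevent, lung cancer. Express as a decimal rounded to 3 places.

PN ≈ 0.787

Under exogeneity and monotonicity, PN = (RR − 1) / RR = 1 − 1/RR.
PN = (4.7 − 1) / 4.7 = 3.7 / 4.7 ≈ 0.7872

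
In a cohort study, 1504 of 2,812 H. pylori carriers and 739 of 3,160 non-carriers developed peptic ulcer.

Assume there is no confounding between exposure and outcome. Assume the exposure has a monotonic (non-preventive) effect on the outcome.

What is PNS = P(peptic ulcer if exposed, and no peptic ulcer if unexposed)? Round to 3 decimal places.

p₁ = P(outcome | exposed) = 1504/2812 = 0.53485
p₀ = P(outcome | unexposed) = 739/3160 = 0.23386
Under exogeneity and monotonicity, PNS = p₁ − p₀.
PNS = 0.53485 − 0.23386 = 0.30099

PNS ≈ 0.301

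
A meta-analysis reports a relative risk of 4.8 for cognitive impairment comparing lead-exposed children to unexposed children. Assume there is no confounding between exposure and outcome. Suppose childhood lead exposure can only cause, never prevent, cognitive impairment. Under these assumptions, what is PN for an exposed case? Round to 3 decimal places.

Under exogeneity and monotonicity, PN = (RR − 1) / RR = 1 − 1/RR.
PN = (4.8 − 1) / 4.8 = 3.8 / 4.8 ≈ 0.7917

PN ≈ 0.792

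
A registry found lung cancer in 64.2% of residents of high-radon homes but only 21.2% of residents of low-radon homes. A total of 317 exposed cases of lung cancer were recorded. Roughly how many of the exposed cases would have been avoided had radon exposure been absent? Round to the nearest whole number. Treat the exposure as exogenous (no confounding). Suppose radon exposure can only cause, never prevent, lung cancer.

about 212 cases

p₁ = 0.642, p₀ = 0.212.
PN = (p₁ − p₀)/p₁ = (0.642 − 0.212) / 0.642 ≈ 0.66978.
Attributable cases ≈ PN × (exposed cases) = 0.66978 × 317 ≈ 212.32.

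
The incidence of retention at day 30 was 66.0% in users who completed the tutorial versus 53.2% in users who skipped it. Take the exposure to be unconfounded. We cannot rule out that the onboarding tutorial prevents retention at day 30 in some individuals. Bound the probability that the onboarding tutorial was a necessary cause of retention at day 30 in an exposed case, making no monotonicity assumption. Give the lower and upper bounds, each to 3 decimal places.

0.194 ≤ PN ≤ 0.709

p₁ = 0.66, p₀ = 0.532.
Under exogeneity alone the bounds on PN are max{0,(p₁−p₀)/p₁} ≤ PN ≤ min{1,(1−p₀)/p₁}.
  lower = (p₁ − p₀)/p₁ = 0.128 / 0.66 ≈ 0.1939
  upper = min{1, (1 − p₀)/p₁} = 0.468 / 0.66 ≈ 0.7091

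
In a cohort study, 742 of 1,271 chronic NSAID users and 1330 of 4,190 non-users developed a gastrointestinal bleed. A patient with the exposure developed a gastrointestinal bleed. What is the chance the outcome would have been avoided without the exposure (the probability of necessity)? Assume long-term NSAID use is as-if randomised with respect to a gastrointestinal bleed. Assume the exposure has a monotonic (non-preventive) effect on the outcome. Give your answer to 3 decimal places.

PN ≈ 0.456

p₁ = P(outcome | exposed) = 742/1271 = 0.58379
p₀ = P(outcome | unexposed) = 1330/4190 = 0.31742
Under exogeneity and monotonicity, PN = (p₁ − p₀) / p₁.
PN = (0.58379 − 0.31742) / 0.58379 = 0.26637 / 0.58379 ≈ 0.4563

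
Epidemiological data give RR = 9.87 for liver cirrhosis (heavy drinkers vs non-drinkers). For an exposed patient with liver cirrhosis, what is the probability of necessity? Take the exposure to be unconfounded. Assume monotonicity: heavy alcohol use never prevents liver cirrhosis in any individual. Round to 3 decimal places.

PN ≈ 0.899

Under exogeneity and monotonicity, PN = (RR − 1) / RR = 1 − 1/RR.
PN = (9.87 − 1) / 9.87 = 8.87 / 9.87 ≈ 0.8987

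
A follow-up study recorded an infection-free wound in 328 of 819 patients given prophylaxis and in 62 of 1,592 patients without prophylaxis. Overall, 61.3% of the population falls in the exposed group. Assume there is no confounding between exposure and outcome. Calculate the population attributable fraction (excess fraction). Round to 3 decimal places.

PAF ≈ 0.851

p₁ = P(outcome | exposed) = 328/819 = 0.40049
p₀ = P(outcome | unexposed) = 62/1592 = 0.038945
Overall risk P(Y=1) = π·p₁ + (1−π)·p₀ = 0.613×0.40049 + 0.387×0.038945 = 0.26057.
Under exogeneity, PAF = [P(Y=1) − p₀] / P(Y=1).
PAF = (0.26057 − 0.038945) / 0.26057 ≈ 0.8505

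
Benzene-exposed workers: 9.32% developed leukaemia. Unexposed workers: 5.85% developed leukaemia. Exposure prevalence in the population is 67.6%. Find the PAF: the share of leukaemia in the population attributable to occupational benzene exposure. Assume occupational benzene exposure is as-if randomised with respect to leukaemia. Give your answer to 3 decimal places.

PAF ≈ 0.286

p₁ = 0.0932, p₀ = 0.0585.
Overall risk P(Y=1) = π·p₁ + (1−π)·p₀ = 0.676×0.0932 + 0.324×0.0585 = 0.081957.
Under exogeneity, PAF = [P(Y=1) − p₀] / P(Y=1).
PAF = (0.081957 − 0.0585) / 0.081957 ≈ 0.2862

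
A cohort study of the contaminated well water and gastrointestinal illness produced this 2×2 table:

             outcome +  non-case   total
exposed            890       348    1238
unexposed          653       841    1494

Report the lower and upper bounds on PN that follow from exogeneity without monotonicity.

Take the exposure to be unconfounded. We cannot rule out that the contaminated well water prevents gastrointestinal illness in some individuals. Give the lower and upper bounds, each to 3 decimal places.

0.392 ≤ PN ≤ 0.783

p₁ = P(outcome | exposed) = 890/1238 = 0.7189
p₀ = P(outcome | unexposed) = 653/1494 = 0.43708
Under exogeneity alone the bounds on PN are max{0,(p₁−p₀)/p₁} ≤ PN ≤ min{1,(1−p₀)/p₁}.
  lower = (p₁ − p₀)/p₁ = 0.28182 / 0.7189 ≈ 0.3920
  upper = min{1, (1 − p₀)/p₁} = 0.56292 / 0.7189 ≈ 0.7830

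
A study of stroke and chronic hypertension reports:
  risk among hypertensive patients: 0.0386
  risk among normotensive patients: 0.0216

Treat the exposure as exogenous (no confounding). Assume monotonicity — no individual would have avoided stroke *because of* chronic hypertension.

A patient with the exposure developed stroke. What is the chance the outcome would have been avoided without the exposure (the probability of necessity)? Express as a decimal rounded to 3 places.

PN ≈ 0.440

Let p₁ = 0.0386, p₀ = 0.0216.
Under exogeneity and monotonicity, PN = (p₁ − p₀) / p₁.
PN = (0.0386 − 0.0216) / 0.0386 = 0.017 / 0.0386 ≈ 0.4404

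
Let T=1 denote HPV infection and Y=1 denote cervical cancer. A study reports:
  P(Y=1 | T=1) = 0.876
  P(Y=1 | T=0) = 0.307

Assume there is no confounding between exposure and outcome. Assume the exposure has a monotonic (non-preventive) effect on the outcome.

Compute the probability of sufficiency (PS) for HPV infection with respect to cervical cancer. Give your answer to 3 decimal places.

PS ≈ 0.821

Let p₁ = 0.876, p₀ = 0.307.
Under exogeneity and monotonicity, PS = (p₁ − p₀) / (1 − p₀).
PS = (0.876 − 0.307) / (1 − 0.307) = 0.569 / 0.693 ≈ 0.8211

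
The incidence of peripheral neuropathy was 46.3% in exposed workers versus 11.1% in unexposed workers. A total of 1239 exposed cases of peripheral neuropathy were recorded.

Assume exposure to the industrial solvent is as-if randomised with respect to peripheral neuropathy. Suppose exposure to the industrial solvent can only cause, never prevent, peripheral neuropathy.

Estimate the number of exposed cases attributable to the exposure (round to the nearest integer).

p₁ = 0.463, p₀ = 0.111.
PN = (p₁ − p₀)/p₁ = (0.463 − 0.111) / 0.463 ≈ 0.76026.
Attributable cases ≈ PN × (exposed cases) = 0.76026 × 1239 ≈ 941.96.

about 942 cases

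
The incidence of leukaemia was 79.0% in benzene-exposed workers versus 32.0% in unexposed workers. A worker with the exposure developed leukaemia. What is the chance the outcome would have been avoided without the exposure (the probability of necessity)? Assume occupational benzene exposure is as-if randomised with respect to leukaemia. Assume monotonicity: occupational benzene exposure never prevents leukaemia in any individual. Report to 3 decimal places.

p₁ = 0.79, p₀ = 0.32.
Under exogeneity and monotonicity, PN = (p₁ − p₀) / p₁.
PN = (0.79 − 0.32) / 0.79 = 0.47 / 0.79 ≈ 0.5949

PN ≈ 0.595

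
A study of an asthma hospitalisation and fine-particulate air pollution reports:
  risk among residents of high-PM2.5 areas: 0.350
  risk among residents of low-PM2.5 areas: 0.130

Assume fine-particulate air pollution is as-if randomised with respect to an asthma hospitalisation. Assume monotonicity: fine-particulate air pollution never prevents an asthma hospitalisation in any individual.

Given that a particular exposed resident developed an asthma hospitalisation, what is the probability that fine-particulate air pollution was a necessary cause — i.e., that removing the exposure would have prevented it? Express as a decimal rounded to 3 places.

PN ≈ 0.629

Let p₁ = 0.35, p₀ = 0.13.
Under exogeneity and monotonicity, PN = (p₁ − p₀) / p₁.
PN = (0.35 − 0.13) / 0.35 = 0.22 / 0.35 ≈ 0.6286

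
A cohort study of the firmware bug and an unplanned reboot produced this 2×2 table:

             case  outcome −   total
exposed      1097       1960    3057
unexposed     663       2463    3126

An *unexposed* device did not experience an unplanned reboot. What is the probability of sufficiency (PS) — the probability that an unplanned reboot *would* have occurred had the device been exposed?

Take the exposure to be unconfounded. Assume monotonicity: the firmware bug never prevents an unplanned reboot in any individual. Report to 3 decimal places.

PS ≈ 0.186

p₁ = P(outcome | exposed) = 1097/3057 = 0.35885
p₀ = P(outcome | unexposed) = 663/3126 = 0.21209
Under exogeneity and monotonicity, PS = (p₁ − p₀) / (1 − p₀).
PS = (0.35885 − 0.21209) / (1 − 0.21209) = 0.14676 / 0.78791 ≈ 0.1863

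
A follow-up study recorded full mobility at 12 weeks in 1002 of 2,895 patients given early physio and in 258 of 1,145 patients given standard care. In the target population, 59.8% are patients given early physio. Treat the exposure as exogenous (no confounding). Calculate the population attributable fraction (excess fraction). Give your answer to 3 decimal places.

PAF ≈ 0.243

p₁ = P(outcome | exposed) = 1002/2895 = 0.34611
p₀ = P(outcome | unexposed) = 258/1145 = 0.22533
Overall risk P(Y=1) = π·p₁ + (1−π)·p₀ = 0.598×0.34611 + 0.402×0.22533 = 0.29756.
Under exogeneity, PAF = [P(Y=1) − p₀] / P(Y=1).
PAF = (0.29756 − 0.22533) / 0.29756 ≈ 0.2427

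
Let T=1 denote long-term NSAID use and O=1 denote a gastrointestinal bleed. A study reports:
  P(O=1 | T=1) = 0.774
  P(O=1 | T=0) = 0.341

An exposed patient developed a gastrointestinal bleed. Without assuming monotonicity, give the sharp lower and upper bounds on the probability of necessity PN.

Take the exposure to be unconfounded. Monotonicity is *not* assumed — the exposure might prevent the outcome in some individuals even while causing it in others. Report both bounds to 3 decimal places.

0.559 ≤ PN ≤ 0.851

Let p₁ = 0.774, p₀ = 0.341.
Under exogeneity alone the bounds on PN are max{0,(p₁−p₀)/p₁} ≤ PN ≤ min{1,(1−p₀)/p₁}.
  lower = (p₁ − p₀)/p₁ = 0.433 / 0.774 ≈ 0.5594
  upper = min{1, (1 − p₀)/p₁} = 0.659 / 0.774 ≈ 0.8514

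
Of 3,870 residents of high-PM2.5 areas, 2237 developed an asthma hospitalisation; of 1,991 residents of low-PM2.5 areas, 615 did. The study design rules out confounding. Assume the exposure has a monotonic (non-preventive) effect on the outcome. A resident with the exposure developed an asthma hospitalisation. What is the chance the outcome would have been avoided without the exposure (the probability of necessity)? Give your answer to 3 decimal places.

PN ≈ 0.466

p₁ = P(outcome | exposed) = 2237/3870 = 0.57804
p₀ = P(outcome | unexposed) = 615/1991 = 0.30889
Under exogeneity and monotonicity, PN = (p₁ − p₀) / p₁.
PN = (0.57804 − 0.30889) / 0.57804 = 0.26915 / 0.57804 ≈ 0.4656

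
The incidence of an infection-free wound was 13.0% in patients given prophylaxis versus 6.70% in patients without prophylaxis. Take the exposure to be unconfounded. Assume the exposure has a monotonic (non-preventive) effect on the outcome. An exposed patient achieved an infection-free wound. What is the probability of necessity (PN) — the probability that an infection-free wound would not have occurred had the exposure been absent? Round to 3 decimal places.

PN ≈ 0.485

p₁ = 0.13, p₀ = 0.067.
Under exogeneity and monotonicity, PN = (p₁ − p₀) / p₁.
PN = (0.13 − 0.067) / 0.13 = 0.063 / 0.13 ≈ 0.4846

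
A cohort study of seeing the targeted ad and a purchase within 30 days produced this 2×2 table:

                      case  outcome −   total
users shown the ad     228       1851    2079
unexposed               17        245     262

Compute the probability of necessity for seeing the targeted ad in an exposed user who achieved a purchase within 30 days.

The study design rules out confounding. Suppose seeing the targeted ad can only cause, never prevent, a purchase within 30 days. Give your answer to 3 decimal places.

PN ≈ 0.408

p₁ = P(outcome | exposed) = 228/2079 = 0.10967
p₀ = P(outcome | unexposed) = 17/262 = 0.064885
Under exogeneity and monotonicity, PN = (p₁ − p₀)/p₁.
PN = (0.10967 − 0.064885) / 0.10967 ≈ 0.4083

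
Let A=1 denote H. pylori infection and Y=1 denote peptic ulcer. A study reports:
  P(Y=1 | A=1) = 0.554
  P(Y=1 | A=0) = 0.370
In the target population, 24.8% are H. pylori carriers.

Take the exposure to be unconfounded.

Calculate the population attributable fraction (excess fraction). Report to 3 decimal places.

PAF ≈ 0.110

Let p₁ = 0.554, p₀ = 0.37.
Overall risk P(Y=1) = π·p₁ + (1−π)·p₀ = 0.248×0.554 + 0.752×0.37 = 0.41563.
Under exogeneity, PAF = [P(Y=1) − p₀] / P(Y=1).
PAF = (0.41563 − 0.37) / 0.41563 ≈ 0.1098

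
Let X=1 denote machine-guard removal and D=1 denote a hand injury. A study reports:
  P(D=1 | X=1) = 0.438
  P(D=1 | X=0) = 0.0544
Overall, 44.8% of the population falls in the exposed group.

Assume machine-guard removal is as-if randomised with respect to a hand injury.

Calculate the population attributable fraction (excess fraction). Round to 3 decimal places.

Let p₁ = 0.438, p₀ = 0.0544.
Overall risk P(Y=1) = π·p₁ + (1−π)·p₀ = 0.448×0.438 + 0.552×0.0544 = 0.22625.
Under exogeneity, PAF = [P(Y=1) − p₀] / P(Y=1).
PAF = (0.22625 − 0.0544) / 0.22625 ≈ 0.7596

PAF ≈ 0.760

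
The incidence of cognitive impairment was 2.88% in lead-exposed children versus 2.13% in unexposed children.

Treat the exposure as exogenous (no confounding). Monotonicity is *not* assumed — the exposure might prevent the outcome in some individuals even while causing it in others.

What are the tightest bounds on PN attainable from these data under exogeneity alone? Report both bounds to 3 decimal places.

p₁ = 0.0288, p₀ = 0.0213.
Under exogeneity alone the bounds on PN are max{0,(p₁−p₀)/p₁} ≤ PN ≤ min{1,(1−p₀)/p₁}.
  lower = (p₁ − p₀)/p₁ = 0.0075 / 0.0288 ≈ 0.2604
  upper = min{1, (1 − p₀)/p₁} = 0.9787 / 0.0288 ≈ 33.9826 → capped at 1

0.260 ≤ PN ≤ 1.000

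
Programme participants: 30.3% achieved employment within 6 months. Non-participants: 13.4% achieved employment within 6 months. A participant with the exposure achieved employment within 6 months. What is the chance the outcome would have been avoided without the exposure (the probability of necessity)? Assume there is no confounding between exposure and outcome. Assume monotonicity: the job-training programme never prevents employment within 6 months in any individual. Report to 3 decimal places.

p₁ = 0.303, p₀ = 0.134.
Under exogeneity and monotonicity, PN = (p₁ − p₀) / p₁.
PN = (0.303 − 0.134) / 0.303 = 0.169 / 0.303 ≈ 0.5578

PN ≈ 0.558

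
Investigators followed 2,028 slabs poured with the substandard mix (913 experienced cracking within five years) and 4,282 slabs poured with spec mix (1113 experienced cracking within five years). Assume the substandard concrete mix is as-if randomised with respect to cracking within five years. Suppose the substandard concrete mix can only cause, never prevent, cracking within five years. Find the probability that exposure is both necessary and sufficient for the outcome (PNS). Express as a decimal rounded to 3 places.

PNS ≈ 0.190

p₁ = P(outcome | exposed) = 913/2028 = 0.4502
p₀ = P(outcome | unexposed) = 1113/4282 = 0.25993
Under exogeneity and monotonicity, PNS = p₁ − p₀.
PNS = 0.4502 − 0.25993 = 0.19027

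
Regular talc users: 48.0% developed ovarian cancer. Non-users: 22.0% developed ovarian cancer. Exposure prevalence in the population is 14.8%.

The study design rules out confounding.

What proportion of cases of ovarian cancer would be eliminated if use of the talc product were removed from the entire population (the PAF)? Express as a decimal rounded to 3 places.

p₁ = 0.48, p₀ = 0.22.
Overall risk P(Y=1) = π·p₁ + (1−π)·p₀ = 0.148×0.48 + 0.852×0.22 = 0.25848.
Under exogeneity, PAF = [P(Y=1) − p₀] / P(Y=1).
PAF = (0.25848 − 0.22) / 0.25848 ≈ 0.1489

PAF ≈ 0.149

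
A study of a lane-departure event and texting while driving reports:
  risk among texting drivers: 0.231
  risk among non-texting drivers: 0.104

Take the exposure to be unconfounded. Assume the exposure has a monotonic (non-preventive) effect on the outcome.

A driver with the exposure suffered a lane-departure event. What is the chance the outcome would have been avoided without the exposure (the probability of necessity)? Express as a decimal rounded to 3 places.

Let p₁ = 0.231, p₀ = 0.104.
Under exogeneity and monotonicity, PN = (p₁ − p₀) / p₁.
PN = (0.231 − 0.104) / 0.231 = 0.127 / 0.231 ≈ 0.5498

PN ≈ 0.550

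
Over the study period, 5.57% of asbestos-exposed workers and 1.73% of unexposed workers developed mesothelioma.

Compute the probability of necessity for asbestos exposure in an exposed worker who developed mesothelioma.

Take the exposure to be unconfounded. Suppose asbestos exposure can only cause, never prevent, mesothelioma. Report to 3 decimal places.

PN ≈ 0.689

p₁ = 0.0557, p₀ = 0.0173.
Under exogeneity and monotonicity, PN = (p₁ − p₀) / p₁.
PN = (0.0557 − 0.0173) / 0.0557 = 0.0384 / 0.0557 ≈ 0.6894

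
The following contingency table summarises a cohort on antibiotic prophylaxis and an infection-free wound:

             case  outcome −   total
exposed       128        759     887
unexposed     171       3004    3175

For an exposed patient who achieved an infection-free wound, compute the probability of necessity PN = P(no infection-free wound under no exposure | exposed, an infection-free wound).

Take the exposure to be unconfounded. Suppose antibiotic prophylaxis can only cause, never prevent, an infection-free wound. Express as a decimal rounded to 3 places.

PN ≈ 0.627

p₁ = P(outcome | exposed) = 128/887 = 0.14431
p₀ = P(outcome | unexposed) = 171/3175 = 0.053858
Under exogeneity and monotonicity, PN = (p₁ − p₀) / p₁.
PN = (0.14431 − 0.053858) / 0.14431 = 0.090448 / 0.14431 ≈ 0.6268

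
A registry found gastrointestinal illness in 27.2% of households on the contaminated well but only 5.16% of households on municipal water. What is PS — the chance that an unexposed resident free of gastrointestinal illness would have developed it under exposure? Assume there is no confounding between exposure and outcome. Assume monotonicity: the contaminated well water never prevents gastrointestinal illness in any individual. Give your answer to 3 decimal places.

p₁ = 0.272, p₀ = 0.0516.
Under exogeneity and monotonicity, PS = (p₁ − p₀) / (1 − p₀).
PS = (0.272 − 0.0516) / (1 − 0.0516) = 0.2204 / 0.9484 ≈ 0.2324

PS ≈ 0.232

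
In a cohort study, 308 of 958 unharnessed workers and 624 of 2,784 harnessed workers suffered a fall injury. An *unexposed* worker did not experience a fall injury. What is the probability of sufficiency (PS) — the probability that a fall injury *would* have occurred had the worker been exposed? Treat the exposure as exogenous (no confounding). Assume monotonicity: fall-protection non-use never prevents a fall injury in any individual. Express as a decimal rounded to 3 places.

p₁ = P(outcome | exposed) = 308/958 = 0.3215
p₀ = P(outcome | unexposed) = 624/2784 = 0.22414
Under exogeneity and monotonicity, PS = (p₁ − p₀) / (1 − p₀).
PS = (0.3215 − 0.22414) / (1 − 0.22414) = 0.097365 / 0.77586 ≈ 0.1255

PS ≈ 0.125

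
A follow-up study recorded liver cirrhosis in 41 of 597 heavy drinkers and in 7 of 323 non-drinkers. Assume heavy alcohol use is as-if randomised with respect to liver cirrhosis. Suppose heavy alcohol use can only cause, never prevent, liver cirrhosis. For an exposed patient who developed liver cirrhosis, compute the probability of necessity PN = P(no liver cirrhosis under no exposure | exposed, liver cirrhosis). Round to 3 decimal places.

p₁ = P(outcome | exposed) = 41/597 = 0.068677
p₀ = P(outcome | unexposed) = 7/323 = 0.021672
Under exogeneity and monotonicity, PN = (p₁ − p₀) / p₁.
PN = (0.068677 − 0.021672) / 0.068677 = 0.047005 / 0.068677 ≈ 0.6844

PN ≈ 0.684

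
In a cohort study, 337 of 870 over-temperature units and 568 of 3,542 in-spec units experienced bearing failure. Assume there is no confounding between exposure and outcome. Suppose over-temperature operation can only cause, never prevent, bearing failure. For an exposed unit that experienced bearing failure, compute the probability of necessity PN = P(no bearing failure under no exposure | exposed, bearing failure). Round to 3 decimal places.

PN ≈ 0.586

p₁ = P(outcome | exposed) = 337/870 = 0.38736
p₀ = P(outcome | unexposed) = 568/3542 = 0.16036
Under exogeneity and monotonicity, PN = (p₁ − p₀) / p₁.
PN = (0.38736 − 0.16036) / 0.38736 = 0.22699 / 0.38736 ≈ 0.5860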